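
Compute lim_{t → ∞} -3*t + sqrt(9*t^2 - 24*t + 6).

This has the form ∞ − ∞. Multiply and divide by the conjugate √(9*t^2 - 24*t + 6) + 3t.
That gives (-24t + 6) / (√(9*t^2 - 24*t + 6) + 3t).
Divide numerator and denominator by t: the limit is -24/(2·3) = -4.

-4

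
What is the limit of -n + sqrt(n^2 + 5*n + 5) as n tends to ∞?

This has the form ∞ − ∞. Multiply and divide by the conjugate √(n^2 + 5*n + 5) + n.
That gives (5n + 5) / (√(n^2 + 5*n + 5) + n).
Divide numerator and denominator by n: the limit is 5/(2·1) = 5/2.

5/2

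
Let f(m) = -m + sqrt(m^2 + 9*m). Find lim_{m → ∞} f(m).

9/2

An ∞ − ∞ form. Rationalising with the conjugate, the difference becomes (9m) / (√(m^2 + 9*m) + m).
For large m the denominator behaves like 2·m, so the quotient tends to 9/2 = 9/2.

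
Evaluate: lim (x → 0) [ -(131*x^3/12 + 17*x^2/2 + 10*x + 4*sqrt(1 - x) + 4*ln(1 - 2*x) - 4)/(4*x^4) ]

Substitution gives 0/0 (the numerator vanishes to order 4).
Expand each term to order x^4: the coefficient of x^4 in 4·ln(1 - 2x) is -16 and in 4·√(1 - x) is -5/32.
Lower-order terms cancel with the polynomial part, so the numerator is (-517/32)·x^4 + o(x^4), and the limit is (-517/32)/(-4) = 517/128.

517/128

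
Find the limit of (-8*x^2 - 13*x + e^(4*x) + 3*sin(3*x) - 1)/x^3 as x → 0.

Substitution gives 0/0; apply L'Hôpital's rule 3 times.
After differentiating numerator and denominator 3 times the quotient is (64*e^(4*x) - 81*cos(3*x))/(6); at x = 0 this is -17/6.

-17/6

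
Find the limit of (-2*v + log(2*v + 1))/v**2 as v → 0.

Direct substitution gives 0/0.
Apply L'Hôpital: lim (-2 + 2/(2*v + 1))/(2*v), still 0/0.
After 2 applications of L'Hôpital's rule the quotient is (-4/(2*v + 1)^2)/(2); substituting v = 0 gives -2.

-2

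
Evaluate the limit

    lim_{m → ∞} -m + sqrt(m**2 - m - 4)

-1/2

An ∞ − ∞ form. Rationalising with the conjugate, the difference becomes (-m - 4) / (√(m^2 - m - 4) + m).
For large m the denominator behaves like 2·m, so the quotient tends to -1/2 = -1/2.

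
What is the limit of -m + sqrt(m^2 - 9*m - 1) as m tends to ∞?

-9/2

This has the form ∞ − ∞. Multiply and divide by the conjugate √(m^2 - 9*m - 1) + m.
That gives (-9m - 1) / (√(m^2 - 9*m - 1) + m).
Divide numerator and denominator by m: the limit is -9/(2·1) = -9/2.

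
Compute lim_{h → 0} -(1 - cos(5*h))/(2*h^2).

-25/4

Substitution gives 0/0.
Use (1 − cos u)/u² → 1/2 with u = 5h: the limit is 5²/(2·(-2)) = -25/4.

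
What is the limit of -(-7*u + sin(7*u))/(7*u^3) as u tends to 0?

49/6

Direct substitution gives 0/0.
Apply L'Hôpital: lim (7*cos(7*u) - 7)/(-21*u^2), still 0/0.
Apply L'Hôpital: lim (-49*sin(7*u))/(-42*u), still 0/0.
After 3 applications of L'Hôpital's rule the quotient is (-343*cos(7*u))/(-42); substituting u = 0 gives 49/6.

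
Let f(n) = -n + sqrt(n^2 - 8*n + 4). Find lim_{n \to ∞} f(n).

-4

This has the form ∞ − ∞. Multiply and divide by the conjugate √(n^2 - 8*n + 4) + n.
That gives (-8n + 4) / (√(n^2 - 8*n + 4) + n).
Divide numerator and denominator by n: the limit is -8/(2·1) = -4.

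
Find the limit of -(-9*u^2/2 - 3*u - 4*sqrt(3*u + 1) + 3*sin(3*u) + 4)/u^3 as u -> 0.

Substitution gives 0/0 (the numerator vanishes to order 3).
Expand each term to order u^3: the coefficient of u^3 in 3·sin(3u) is -27/2 and in -4·√(1 + 3u) is -27/4.
Lower-order terms cancel with the polynomial part, so the numerator is (-81/4)·u^3 + o(u^3), and the limit is (-81/4)/(-1) = 81/4.

81/4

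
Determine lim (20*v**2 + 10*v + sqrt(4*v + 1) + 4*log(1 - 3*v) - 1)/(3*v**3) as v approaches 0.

Substitution gives 0/0 (the numerator vanishes to order 3).
Expand each term to order v^3: the coefficient of v^3 in √(1 + 4v) is 4 and in 4·ln(1 - 3v) is -36.
Lower-order terms cancel with the polynomial part, so the numerator is (-32)·v^3 + o(v^3), and the limit is (-32)/(3) = -32/3.

-32/3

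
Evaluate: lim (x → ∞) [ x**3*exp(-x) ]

Write as x^3/e^{1x}, an ∞/∞ form.
Exponential growth dominates any polynomial, so repeated L'Hôpital (or the standard result) gives 0.

0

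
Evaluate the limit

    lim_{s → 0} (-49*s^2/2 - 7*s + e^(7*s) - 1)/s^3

343/6

Direct substitution gives 0/0.
Apply L'Hôpital: lim (-49*s + 7*e^(7*s) - 7)/(3*s^2), still 0/0.
Apply L'Hôpital: lim (49*e^(7*s) - 49)/(6*s), still 0/0.
After 3 applications of L'Hôpital's rule the quotient is (343*e^(7*s))/(6); substituting s = 0 gives 343/6.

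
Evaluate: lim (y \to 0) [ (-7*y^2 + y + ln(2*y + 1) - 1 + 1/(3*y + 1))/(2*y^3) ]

-73/6

Substitution gives 0/0 (the numerator vanishes to order 3).
Expand each term to order y^3: the coefficient of y^3 in 1/(1 + 3y) is -27 and in ln(1 + 2y) is 8/3.
Lower-order terms cancel with the polynomial part, so the numerator is (-73/3)·y^3 + o(y^3), and the limit is (-73/3)/(2) = -73/6.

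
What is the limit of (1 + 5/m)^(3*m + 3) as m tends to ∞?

e^(15)

Write it as [(1 + 5/m)^m]^(3) · (1 + 5/m)^(3). The bracketed term tends to e^(5) and the second factor to 1, so the limit is e^(15).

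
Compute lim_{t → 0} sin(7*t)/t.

Substitution gives 0/0.
Write it as (7)·sin(7t)/(7t); since sin(u)/u → 1, the limit is 7.

7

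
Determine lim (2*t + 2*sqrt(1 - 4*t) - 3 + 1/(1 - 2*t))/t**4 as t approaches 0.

Substitution gives 0/0; apply L'Hôpital's rule 4 times.
After differentiating numerator and denominator 4 times the quotient is (-384/(2*t - 1)^5 - 480/(1 - 4*t)^(7/2))/(24); at t = 0 this is -4.

-4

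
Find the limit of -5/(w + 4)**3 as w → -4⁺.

As w → -4⁺, (w + 4) → 0⁺, so (w + 4)^3 → 0⁺ and -5/(w + 4)^3 → -∞.

-∞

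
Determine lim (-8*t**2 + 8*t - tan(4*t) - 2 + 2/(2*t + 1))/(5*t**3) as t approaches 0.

Substitution gives 0/0 (the numerator vanishes to order 3).
Expand each term to order t^3: the coefficient of t^3 in −tan(4t) is -64/3 and in 2·1/(1 + 2t) is -16.
Lower-order terms cancel with the polynomial part, so the numerator is (-112/3)·t^3 + o(t^3), and the limit is (-112/3)/(5) = -112/15.

-112/15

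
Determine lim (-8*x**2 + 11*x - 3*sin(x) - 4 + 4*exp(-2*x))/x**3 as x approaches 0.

Substitution gives 0/0; apply L'Hôpital's rule 3 times.
After differentiating numerator and denominator 3 times the quotient is (3*cos(x) - 32*e^(-2*x))/(6); at x = 0 this is -29/6.

-29/6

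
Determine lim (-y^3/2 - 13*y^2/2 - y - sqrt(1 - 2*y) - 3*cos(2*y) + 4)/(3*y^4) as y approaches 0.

-11/24

Substitution gives 0/0 (the numerator vanishes to order 4).
Expand each term to order y^4: the coefficient of y^4 in −√(1 - 2y) is 5/8 and in -3·cos(2y) is -2.
Lower-order terms cancel with the polynomial part, so the numerator is (-11/8)·y^4 + o(y^4), and the limit is (-11/8)/(3) = -11/24.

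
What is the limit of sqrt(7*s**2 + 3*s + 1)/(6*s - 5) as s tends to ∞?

For large |s|, √(7*s^2 + 3*s + 1) ≈ √7·|s| and the denominator ≈ 6s.
Since s → +∞, |s| = s, giving √7/(6) = √(7)/6.

√(7)/6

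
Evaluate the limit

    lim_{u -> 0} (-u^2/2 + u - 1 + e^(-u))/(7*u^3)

-1/42

Direct substitution gives 0/0.
Apply L'Hôpital: lim (-u + 1 - e^(-u))/(21*u^2), still 0/0.
Apply L'Hôpital: lim (-1 + e^(-u))/(42*u), still 0/0.
After 3 applications of L'Hôpital's rule the quotient is (-e^(-u))/(42); substituting u = 0 gives -1/42.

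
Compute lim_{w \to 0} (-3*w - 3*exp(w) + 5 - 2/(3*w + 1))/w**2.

Substitution gives 0/0; apply L'Hôpital's rule 2 times.
After differentiating numerator and denominator 2 times the quotient is (-3*e^(w) - 36/(3*w + 1)^3)/(2); at w = 0 this is -39/2.

-39/2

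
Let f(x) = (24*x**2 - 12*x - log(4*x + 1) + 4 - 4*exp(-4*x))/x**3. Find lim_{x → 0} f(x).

64/3

Substitution gives 0/0 (the numerator vanishes to order 3).
Expand each term to order x^3: the coefficient of x^3 in −ln(1 + 4x) is -64/3 and in -4·e^(-4x) is 128/3.
Lower-order terms cancel with the polynomial part, so the numerator is (64/3)·x^3 + o(x^3), and the limit is (64/3)/(1) = 64/3.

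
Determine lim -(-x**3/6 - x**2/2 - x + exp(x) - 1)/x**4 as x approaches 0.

-1/24

Direct substitution gives 0/0.
Apply L'Hôpital: lim (-x^2/2 - x + e^(x) - 1)/(-4*x^3), still 0/0.
Apply L'Hôpital: lim (-x + e^(x) - 1)/(-12*x^2), still 0/0.
Apply L'Hôpital: lim (e^(x) - 1)/(-24*x), still 0/0.
After 4 applications of L'Hôpital's rule the quotient is (e^(x))/(-24); substituting x = 0 gives -1/24.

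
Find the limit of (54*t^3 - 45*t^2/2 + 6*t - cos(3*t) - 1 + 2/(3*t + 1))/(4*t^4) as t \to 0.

1269/32

Substitution gives 0/0 (the numerator vanishes to order 4).
Expand each term to order t^4: the coefficient of t^4 in 2·1/(1 + 3t) is 162 and in −cos(3t) is -27/8.
Lower-order terms cancel with the polynomial part, so the numerator is (1269/8)·t^4 + o(t^4), and the limit is (1269/8)/(4) = 1269/32.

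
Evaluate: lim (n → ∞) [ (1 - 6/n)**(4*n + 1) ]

e^(-24)

The base → 1 and the exponent → ∞: a 1^∞ form.
Take logarithms: (4n + 1)·ln(1 - 6/n). Since ln(1+u) ~ u for small u, this behaves like (4n)·(-6/n) → -24.
So the limit is e^(-24).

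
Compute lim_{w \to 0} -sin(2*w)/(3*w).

Substitution gives 0/0.
Write it as (2/(-3))·sin(2w)/(2w); since sin(u)/u → 1, the limit is -2/3.

-2/3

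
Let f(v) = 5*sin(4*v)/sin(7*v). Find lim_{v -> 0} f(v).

Substitution gives 0/0.
Divide numerator and denominator by v: sin(4v)/v → 4 and sin(7v)/v → 7, so the limit is 5·4/7 = 20/7.

20/7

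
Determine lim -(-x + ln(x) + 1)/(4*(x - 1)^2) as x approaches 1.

Direct substitution gives 0/0.
Apply L'Hôpital: lim (-1 + 1/x)/(8 - 8*x), still 0/0.
After 2 applications of L'Hôpital's rule the quotient is (-1/x^2)/(-8); substituting x = 1 gives 1/8.

1/8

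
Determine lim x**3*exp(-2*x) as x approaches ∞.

0

Write as x^3/e^{2x}, an ∞/∞ form.
Exponential growth dominates any polynomial, so repeated L'Hôpital (or the standard result) gives 0.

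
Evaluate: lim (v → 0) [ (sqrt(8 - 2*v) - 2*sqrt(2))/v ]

-√(2)/4

Substitution gives 0/0. Multiply numerator and denominator by the conjugate √(8 - 2v) + √8.
The numerator becomes (8 - 2v) − 8 = -2v, so the expression simplifies to -2/(√(8 - 2v) + √8).
Letting v → 0 gives -2/(2√8) = -√(2)/4.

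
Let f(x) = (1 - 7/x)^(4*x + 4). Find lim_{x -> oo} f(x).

e^(-28)

The base → 1 and the exponent → ∞: a 1^∞ form.
Take logarithms: (4x + 4)·ln(1 - 7/x). Since ln(1+u) ~ u for small u, this behaves like (4x)·(-7/x) → -28.
So the limit is e^(-28).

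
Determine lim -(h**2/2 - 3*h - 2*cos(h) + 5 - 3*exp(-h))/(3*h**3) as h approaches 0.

-1/6

Substitution gives 0/0; apply L'Hôpital's rule 3 times.
After differentiating numerator and denominator 3 times the quotient is (-2*sin(h) + 3*e^(-h))/(-18); at h = 0 this is -1/6.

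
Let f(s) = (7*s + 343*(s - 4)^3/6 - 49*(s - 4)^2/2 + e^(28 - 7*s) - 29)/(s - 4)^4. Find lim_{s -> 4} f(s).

Direct substitution gives 0/0.
Apply L'Hôpital: lim (-49*s + 343*(s - 4)^2/2 - 7*e^(28 - 7*s) + 203)/(4*(s - 4)^3), still 0/0.
Apply L'Hôpital: lim (343*s + 49*e^(28 - 7*s) - 1421)/(12*(s - 4)^2), still 0/0.
Apply L'Hôpital: lim (343 - 343*e^(28 - 7*s))/(24*s - 96), still 0/0.
After 4 applications of L'Hôpital's rule the quotient is (2401*e^(28 - 7*s))/(24); substituting s = 4 gives 2401/24.

2401/24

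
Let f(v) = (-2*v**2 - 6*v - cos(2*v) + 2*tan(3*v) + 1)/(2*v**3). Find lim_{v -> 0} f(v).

9

Substitution gives 0/0 (the numerator vanishes to order 3).
Expand each term to order v^3: the coefficient of v^3 in −cos(2v) is 0 and in 2·tan(3v) is 18.
Lower-order terms cancel with the polynomial part, so the numerator is (18)·v^3 + o(v^3), and the limit is (18)/(2) = 9.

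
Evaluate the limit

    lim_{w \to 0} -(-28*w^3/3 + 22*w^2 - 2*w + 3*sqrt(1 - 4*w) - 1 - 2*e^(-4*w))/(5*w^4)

Substitution gives 0/0; apply L'Hôpital's rule 4 times.
After differentiating numerator and denominator 4 times the quotient is (-512*e^(-4*w) - 720/(1 - 4*w)^(7/2))/(-120); at w = 0 this is 154/15.

154/15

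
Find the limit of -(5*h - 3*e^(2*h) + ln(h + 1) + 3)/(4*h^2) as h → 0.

Substitution gives 0/0 (the numerator vanishes to order 2).
Expand each term to order h^2: the coefficient of h^2 in -3·e^(2h) is -6 and in ln(1 + h) is -1/2.
Lower-order terms cancel with the polynomial part, so the numerator is (-13/2)·h^2 + o(h^2), and the limit is (-13/2)/(-4) = 13/8.

13/8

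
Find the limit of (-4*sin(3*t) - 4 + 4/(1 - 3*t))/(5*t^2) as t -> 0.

36/5

Substitution gives 0/0; apply L'Hôpital's rule 2 times.
After differentiating numerator and denominator 2 times the quotient is (36*sin(3*t) - 72/(3*t - 1)^3)/(10); at t = 0 this is 36/5.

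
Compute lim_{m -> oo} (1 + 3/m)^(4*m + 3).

e^(12)

Let L be the limit and take ln: ln L = lim (4m + 3)·ln(1 + 3/m) = lim (4m + 3)·(3/m + O(1/m²)) = 12.
Hence L = e^(12).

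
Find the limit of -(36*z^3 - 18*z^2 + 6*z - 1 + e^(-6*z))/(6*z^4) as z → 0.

Direct substitution gives 0/0.
Apply L'Hôpital: lim (108*z^2 - 36*z + 6 - 6*e^(-6*z))/(-24*z^3), still 0/0.
Apply L'Hôpital: lim (216*z - 36 + 36*e^(-6*z))/(-72*z^2), still 0/0.
Apply L'Hôpital: lim (216 - 216*e^(-6*z))/(-144*z), still 0/0.
After 4 applications of L'Hôpital's rule the quotient is (1296*e^(-6*z))/(-144); substituting z = 0 gives -9.

-9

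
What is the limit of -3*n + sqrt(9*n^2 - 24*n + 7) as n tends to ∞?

An ∞ − ∞ form. Rationalising with the conjugate, the difference becomes (-24n + 7) / (√(9*n^2 - 24*n + 7) + 3n).
For large n the denominator behaves like 2·3n, so the quotient tends to -24/6 = -4.

-4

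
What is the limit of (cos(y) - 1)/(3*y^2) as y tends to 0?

-1/6

Direct substitution gives 0/0.
Apply L'Hôpital: lim (-sin(y))/(6*y), still 0/0.
After 2 applications of L'Hôpital's rule the quotient is (-cos(y))/(6); substituting y = 0 gives -1/6.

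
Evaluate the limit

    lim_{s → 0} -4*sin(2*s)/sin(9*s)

-8/9

Substitution gives 0/0.
Divide numerator and denominator by s: sin(2s)/s → 2 and sin(9s)/s → 9, so the limit is -4·2/9 = -8/9.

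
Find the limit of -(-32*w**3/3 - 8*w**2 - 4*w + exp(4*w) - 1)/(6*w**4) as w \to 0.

-16/9

Direct substitution gives 0/0.
Apply L'Hôpital: lim (-32*w^2 - 16*w + 4*e^(4*w) - 4)/(-24*w^3), still 0/0.
Apply L'Hôpital: lim (-64*w + 16*e^(4*w) - 16)/(-72*w^2), still 0/0.
Apply L'Hôpital: lim (64*e^(4*w) - 64)/(-144*w), still 0/0.
After 4 applications of L'Hôpital's rule the quotient is (256*e^(4*w))/(-144); substituting w = 0 gives -16/9.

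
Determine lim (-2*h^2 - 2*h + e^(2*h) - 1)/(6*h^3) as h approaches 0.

2/9

Direct substitution gives 0/0.
Apply L'Hôpital: lim (-4*h + 2*e^(2*h) - 2)/(18*h^2), still 0/0.
Apply L'Hôpital: lim (4*e^(2*h) - 4)/(36*h), still 0/0.
After 3 applications of L'Hôpital's rule the quotient is (8*e^(2*h))/(36); substituting h = 0 gives 2/9.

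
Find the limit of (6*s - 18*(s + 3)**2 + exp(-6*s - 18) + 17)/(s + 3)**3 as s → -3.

-36

Direct substitution gives 0/0.
Apply L'Hôpital: lim (-36*s - 6*e^(-6*s - 18) - 102)/(3*(s + 3)^2), still 0/0.
Apply L'Hôpital: lim (36*e^(-6*s - 18) - 36)/(6*s + 18), still 0/0.
After 3 applications of L'Hôpital's rule the quotient is (-216*e^(-6*s - 18))/(6); substituting s = -3 gives -36.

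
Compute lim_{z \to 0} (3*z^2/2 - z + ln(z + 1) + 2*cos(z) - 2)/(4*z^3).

1/12

Substitution gives 0/0 (the numerator vanishes to order 3).
Expand each term to order z^3: the coefficient of z^3 in 2·cos(z) is 0 and in ln(1 + z) is 1/3.
Lower-order terms cancel with the polynomial part, so the numerator is (1/3)·z^3 + o(z^3), and the limit is (1/3)/(4) = 1/12.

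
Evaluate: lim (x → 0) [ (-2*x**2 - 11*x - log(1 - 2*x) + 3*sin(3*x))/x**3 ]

Substitution gives 0/0 (the numerator vanishes to order 3).
Expand each term to order x^3: the coefficient of x^3 in −ln(1 - 2x) is 8/3 and in 3·sin(3x) is -27/2.
Lower-order terms cancel with the polynomial part, so the numerator is (-65/6)·x^3 + o(x^3), and the limit is (-65/6)/(1) = -65/6.

-65/6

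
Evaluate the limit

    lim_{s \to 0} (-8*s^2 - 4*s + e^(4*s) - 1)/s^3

Direct substitution gives 0/0.
Apply L'Hôpital: lim (-16*s + 4*e^(4*s) - 4)/(3*s^2), still 0/0.
Apply L'Hôpital: lim (16*e^(4*s) - 16)/(6*s), still 0/0.
After 3 applications of L'Hôpital's rule the quotient is (64*e^(4*s))/(6); substituting s = 0 gives 32/3.

32/3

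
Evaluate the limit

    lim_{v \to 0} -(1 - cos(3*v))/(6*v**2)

Substitution gives 0/0.
Use (1 − cos u)/u² → 1/2 with u = 3v: the limit is 3²/(2·(-6)) = -3/4.

-3/4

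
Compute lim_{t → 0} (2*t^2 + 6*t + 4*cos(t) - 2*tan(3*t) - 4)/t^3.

-18

Substitution gives 0/0; apply L'Hôpital's rule 3 times.
After differentiating numerator and denominator 3 times the quotient is (4*sin(t) - 324*tan(3*t)^4 - 432*tan(3*t)^2 - 108)/(6); at t = 0 this is -18.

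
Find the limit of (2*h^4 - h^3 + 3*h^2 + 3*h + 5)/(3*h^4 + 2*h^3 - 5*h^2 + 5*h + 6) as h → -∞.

2/3

Numerator and denominator both have degree 4.
Dividing every term by h^4, all lower-order terms vanish and the limit is the ratio of leading coefficients, 2/(3) = 2/3.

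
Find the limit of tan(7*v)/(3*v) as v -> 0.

7/3

Substitution gives 0/0.
Since tan(u)/u → 1 as u → 0, tan(7v)/(7v) → 1 and the limit is 7/3.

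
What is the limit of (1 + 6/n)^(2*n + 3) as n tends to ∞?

e^(12)

Let L be the limit and take ln: ln L = lim (2n + 3)·ln(1 + 6/n) = lim (2n + 3)·(6/n + O(1/n²)) = 12.
Hence L = e^(12).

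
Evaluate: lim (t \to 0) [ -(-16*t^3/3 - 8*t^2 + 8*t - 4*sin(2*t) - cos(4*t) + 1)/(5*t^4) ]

32/15

Substitution gives 0/0; apply L'Hôpital's rule 4 times.
After differentiating numerator and denominator 4 times the quotient is (-64*sin(2*t) - 256*cos(4*t))/(-120); at t = 0 this is 32/15.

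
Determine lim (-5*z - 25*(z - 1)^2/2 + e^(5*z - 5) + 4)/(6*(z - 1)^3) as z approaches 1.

Direct substitution gives 0/0.
Apply L'Hôpital: lim (-25*z + 5*e^(5*z - 5) + 20)/(18*(z - 1)^2), still 0/0.
Apply L'Hôpital: lim (25*e^(5*z - 5) - 25)/(36*z - 36), still 0/0.
After 3 applications of L'Hôpital's rule the quotient is (125*e^(5*z - 5))/(36); substituting z = 1 gives 125/36.

125/36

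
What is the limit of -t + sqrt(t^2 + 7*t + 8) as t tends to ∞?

7/2

This has the form ∞ − ∞. Multiply and divide by the conjugate √(t^2 + 7*t + 8) + t.
That gives (7t + 8) / (√(t^2 + 7*t + 8) + t).
Divide numerator and denominator by t: the limit is 7/(2·1) = 7/2.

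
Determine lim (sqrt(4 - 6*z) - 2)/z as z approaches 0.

A 0/0 form; rationalise with √(4 - 6z) + √4. This collapses the numerator to -6z, leaving -6/(√(4 - 6z) + √4) → -6/(2√4) = -3/2.

-3/2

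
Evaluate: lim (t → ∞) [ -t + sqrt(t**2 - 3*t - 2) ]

An ∞ − ∞ form. Rationalising with the conjugate, the difference becomes (-3t - 2) / (√(t^2 - 3*t - 2) + t).
For large t the denominator behaves like 2·t, so the quotient tends to -3/2 = -3/2.

-3/2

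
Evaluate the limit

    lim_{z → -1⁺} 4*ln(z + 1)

-∞

As z → -1⁺, z + 1 → 0⁺ and ln(z + 1) → −∞.
Multiplying by 4 gives -∞.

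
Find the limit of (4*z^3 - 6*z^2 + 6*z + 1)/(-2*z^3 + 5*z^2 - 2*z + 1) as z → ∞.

Numerator and denominator both have degree 3.
Dividing every term by z^3, all lower-order terms vanish and the limit is the ratio of leading coefficients, 4/(-2) = -2.

-2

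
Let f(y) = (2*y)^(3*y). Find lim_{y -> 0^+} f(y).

1

Base → 0⁺ and exponent → 0⁺: a 0^0 form.
Take logs: 3y·ln(2y). This is 0·(−∞); rewriting as ln(2y)/(1/(3y)) and applying L'Hôpital gives 0.
Hence the limit is e^0 = 1.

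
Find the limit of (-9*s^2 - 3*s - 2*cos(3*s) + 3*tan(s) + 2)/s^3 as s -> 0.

1

Substitution gives 0/0 (the numerator vanishes to order 3).
Expand each term to order s^3: the coefficient of s^3 in 3·tan(s) is 1 and in -2·cos(3s) is 0.
Lower-order terms cancel with the polynomial part, so the numerator is (1)·s^3 + o(s^3), and the limit is (1)/(1) = 1.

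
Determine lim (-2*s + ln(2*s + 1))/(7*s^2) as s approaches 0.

-2/7

Direct substitution gives 0/0.
Apply L'Hôpital: lim (-2 + 2/(2*s + 1))/(14*s), still 0/0.
After 2 applications of L'Hôpital's rule the quotient is (-4/(2*s + 1)^2)/(14); substituting s = 0 gives -2/7.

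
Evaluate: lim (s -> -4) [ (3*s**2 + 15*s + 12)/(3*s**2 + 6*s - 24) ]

1/2

Since s = -4 makes numerator and denominator zero, (s + 4) divides both.
Cancelling it gives (3*s + 3)/(3*s - 6); now plug in s = -4 to get 1/2.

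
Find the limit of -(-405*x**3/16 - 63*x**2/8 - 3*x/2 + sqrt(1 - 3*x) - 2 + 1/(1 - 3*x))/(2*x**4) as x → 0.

Substitution gives 0/0 (the numerator vanishes to order 4).
Expand each term to order x^4: the coefficient of x^4 in √(1 - 3x) is -405/128 and in 1/(1 - 3x) is 81.
Lower-order terms cancel with the polynomial part, so the numerator is (9963/128)·x^4 + o(x^4), and the limit is (9963/128)/(-2) = -9963/256.

-9963/256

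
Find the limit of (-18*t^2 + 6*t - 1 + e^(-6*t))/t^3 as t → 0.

-36

Direct substitution gives 0/0.
Apply L'Hôpital: lim (-36*t + 6 - 6*e^(-6*t))/(3*t^2), still 0/0.
Apply L'Hôpital: lim (-36 + 36*e^(-6*t))/(6*t), still 0/0.
After 3 applications of L'Hôpital's rule the quotient is (-216*e^(-6*t))/(6); substituting t = 0 gives -36.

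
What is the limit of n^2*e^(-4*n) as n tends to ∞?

0

Write as n^2/e^{4n}, an ∞/∞ form.
Exponential growth dominates any polynomial, so repeated L'Hôpital (or the standard result) gives 0.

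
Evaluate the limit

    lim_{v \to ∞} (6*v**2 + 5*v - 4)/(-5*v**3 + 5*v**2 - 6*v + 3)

0

The denominator has degree 3 and the numerator degree 2. Dividing numerator and denominator by v^3 sends every term to 0 except the leading denominator term, so the limit is 0.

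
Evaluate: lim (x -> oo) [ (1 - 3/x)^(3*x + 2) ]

The base → 1 and the exponent → ∞: a 1^∞ form.
Take logarithms: (3x + 2)·ln(1 - 3/x). Since ln(1+u) ~ u for small u, this behaves like (3x)·(-3/x) → -9.
So the limit is e^(-9).

e^(-9)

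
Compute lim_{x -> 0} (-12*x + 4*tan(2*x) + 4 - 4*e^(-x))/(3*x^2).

Substitution gives 0/0; apply L'Hôpital's rule 2 times.
After differentiating numerator and denominator 2 times the quotient is (32*tan(2*x)/cos(2*x)^2 - 4*e^(-x))/(6); at x = 0 this is -2/3.

-2/3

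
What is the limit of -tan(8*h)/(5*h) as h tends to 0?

-8/5

Substitution gives 0/0.
Since tan(u)/u → 1 as u → 0, tan(8h)/(8h) → 1 and the limit is 8/(-5) = -8/5.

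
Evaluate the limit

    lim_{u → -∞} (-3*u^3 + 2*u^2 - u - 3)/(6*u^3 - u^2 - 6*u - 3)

-1/2

Numerator and denominator both have degree 3.
Dividing every term by u^3, all lower-order terms vanish and the limit is the ratio of leading coefficients, -3/(6) = -1/2.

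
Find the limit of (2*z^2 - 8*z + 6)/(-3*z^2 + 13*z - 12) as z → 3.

Direct substitution gives 0/0, so factor. Both numerator and denominator have (z - 3) as a factor.
After cancelling, the expression reduces to (2*z - 2)/(4 - 3*z).
Substituting z = 3 gives -4/5.

-4/5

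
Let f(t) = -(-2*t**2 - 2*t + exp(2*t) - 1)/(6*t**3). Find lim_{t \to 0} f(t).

Direct substitution gives 0/0.
Apply L'Hôpital: lim (-4*t + 2*e^(2*t) - 2)/(-18*t^2), still 0/0.
Apply L'Hôpital: lim (4*e^(2*t) - 4)/(-36*t), still 0/0.
After 3 applications of L'Hôpital's rule the quotient is (8*e^(2*t))/(-36); substituting t = 0 gives -2/9.

-2/9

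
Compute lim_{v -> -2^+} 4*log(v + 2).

-∞

As v → -2⁺, v + 2 → 0⁺ and ln(v + 2) → −∞.
Multiplying by 4 gives -∞.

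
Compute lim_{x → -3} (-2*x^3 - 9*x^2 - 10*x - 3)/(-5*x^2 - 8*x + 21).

Since x = -3 makes numerator and denominator zero, (x + 3) divides both.
Cancelling it gives (-2*x^2 - 3*x - 1)/(7 - 5*x); now plug in x = -3 to get -5/11.

-5/11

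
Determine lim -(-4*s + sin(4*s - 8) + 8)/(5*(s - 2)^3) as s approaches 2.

Direct substitution gives 0/0.
Apply L'Hôpital: lim (4*cos(4*s - 8) - 4)/(-15*(s - 2)^2), still 0/0.
Apply L'Hôpital: lim (-16*sin(4*s - 8))/(60 - 30*s), still 0/0.
After 3 applications of L'Hôpital's rule the quotient is (-64*cos(4*s - 8))/(-30); substituting s = 2 gives 32/15.

32/15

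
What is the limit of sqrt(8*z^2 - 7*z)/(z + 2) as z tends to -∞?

For large |z|, √(8*z^2 - 7*z) ≈ √8·|z| and the denominator ≈ z.
Since z → −∞, |z| = −z, giving −√8/(1) = -2*√(2).

-2*√(2)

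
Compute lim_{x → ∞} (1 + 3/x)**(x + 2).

Write it as [(1 + 3/x)^x]^(1) · (1 + 3/x)^(2). The bracketed term tends to e^(3) and the second factor to 1, so the limit is e^(3).

e^(3)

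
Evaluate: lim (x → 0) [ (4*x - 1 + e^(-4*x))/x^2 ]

8

Direct substitution gives 0/0.
Apply L'Hôpital: lim (4 - 4*e^(-4*x))/(2*x), still 0/0.
After 2 applications of L'Hôpital's rule the quotient is (16*e^(-4*x))/(2); substituting x = 0 gives 8.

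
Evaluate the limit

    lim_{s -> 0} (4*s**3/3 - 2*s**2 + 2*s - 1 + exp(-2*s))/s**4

2/3

Direct substitution gives 0/0.
Apply L'Hôpital: lim (4*s^2 - 4*s + 2 - 2*e^(-2*s))/(4*s^3), still 0/0.
Apply L'Hôpital: lim (8*s - 4 + 4*e^(-2*s))/(12*s^2), still 0/0.
Apply L'Hôpital: lim (8 - 8*e^(-2*s))/(24*s), still 0/0.
After 4 applications of L'Hôpital's rule the quotient is (16*e^(-2*s))/(24); substituting s = 0 gives 2/3.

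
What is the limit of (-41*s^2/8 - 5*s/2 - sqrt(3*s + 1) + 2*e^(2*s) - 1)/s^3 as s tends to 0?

Substitution gives 0/0 (the numerator vanishes to order 3).
Expand each term to order s^3: the coefficient of s^3 in 2·e^(2s) is 8/3 and in −√(1 + 3s) is -27/16.
Lower-order terms cancel with the polynomial part, so the numerator is (47/48)·s^3 + o(s^3), and the limit is (47/48)/(1) = 47/48.

47/48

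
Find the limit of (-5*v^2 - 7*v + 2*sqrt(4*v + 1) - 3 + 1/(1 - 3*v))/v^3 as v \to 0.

35

Substitution gives 0/0; apply L'Hôpital's rule 3 times.
After differentiating numerator and denominator 3 times the quotient is (48/(4*v + 1)^(5/2) + 162/(3*v - 1)^4)/(6); at v = 0 this is 35.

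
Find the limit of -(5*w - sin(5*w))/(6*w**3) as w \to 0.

Direct substitution gives 0/0.
Apply L'Hôpital: lim (5 - 5*cos(5*w))/(-18*w^2), still 0/0.
Apply L'Hôpital: lim (25*sin(5*w))/(-36*w), still 0/0.
After 3 applications of L'Hôpital's rule the quotient is (125*cos(5*w))/(-36); substituting w = 0 gives -125/36.

-125/36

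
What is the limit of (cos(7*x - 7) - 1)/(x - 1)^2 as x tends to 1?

-49/2

Direct substitution gives 0/0.
Apply L'Hôpital: lim (-7*sin(7*x - 7))/(2*x - 2), still 0/0.
After 2 applications of L'Hôpital's rule the quotient is (-49*cos(7*x - 7))/(2); substituting x = 1 gives -49/2.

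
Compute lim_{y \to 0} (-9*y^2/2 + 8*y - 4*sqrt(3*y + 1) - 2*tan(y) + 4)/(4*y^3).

-89/48

Substitution gives 0/0 (the numerator vanishes to order 3).
Expand each term to order y^3: the coefficient of y^3 in -2·tan(y) is -2/3 and in -4·√(1 + 3y) is -27/4.
Lower-order terms cancel with the polynomial part, so the numerator is (-89/12)·y^3 + o(y^3), and the limit is (-89/12)/(4) = -89/48.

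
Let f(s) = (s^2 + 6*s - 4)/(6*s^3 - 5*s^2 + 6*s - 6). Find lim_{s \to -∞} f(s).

The denominator has degree 3 and the numerator degree 2. Dividing numerator and denominator by s^3 sends every term to 0 except the leading denominator term, so the limit is 0.

0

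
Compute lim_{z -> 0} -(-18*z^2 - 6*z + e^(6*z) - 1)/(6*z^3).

-6

Direct substitution gives 0/0.
Apply L'Hôpital: lim (-36*z + 6*e^(6*z) - 6)/(-18*z^2), still 0/0.
Apply L'Hôpital: lim (36*e^(6*z) - 36)/(-36*z), still 0/0.
After 3 applications of L'Hôpital's rule the quotient is (216*e^(6*z))/(-36); substituting z = 0 gives -6.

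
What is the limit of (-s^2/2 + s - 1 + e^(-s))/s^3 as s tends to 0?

-1/6

Direct substitution gives 0/0.
Apply L'Hôpital: lim (-s + 1 - e^(-s))/(3*s^2), still 0/0.
Apply L'Hôpital: lim (-1 + e^(-s))/(6*s), still 0/0.
After 3 applications of L'Hôpital's rule the quotient is (-e^(-s))/(6); substituting s = 0 gives -1/6.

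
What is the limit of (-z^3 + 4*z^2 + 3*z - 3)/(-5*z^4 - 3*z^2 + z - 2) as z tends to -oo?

The denominator has degree 4 and the numerator degree 3. Dividing numerator and denominator by z^4 sends every term to 0 except the leading denominator term, so the limit is 0.

0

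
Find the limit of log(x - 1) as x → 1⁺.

-∞

As x → 1⁺, x - 1 → 0⁺ and ln(x - 1) → −∞.
Multiplying by 1 gives -∞.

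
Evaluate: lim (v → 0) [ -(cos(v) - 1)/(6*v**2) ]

Direct substitution gives 0/0.
Apply L'Hôpital: lim (-sin(v))/(-12*v), still 0/0.
After 2 applications of L'Hôpital's rule the quotient is (-cos(v))/(-12); substituting v = 0 gives 1/12.

1/12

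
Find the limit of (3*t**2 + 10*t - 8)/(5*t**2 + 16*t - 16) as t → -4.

At t = -4 both the top and bottom vanish — a removable singularity. Factoring out (t + 4) from each leaves (3*t - 2)/(5*t - 4), which at t = -4 equals 7/12.

7/12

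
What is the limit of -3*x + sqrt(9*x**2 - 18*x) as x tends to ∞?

-3

An ∞ − ∞ form. Rationalising with the conjugate, the difference becomes (-18x) / (√(9*x^2 - 18*x) + 3x).
For large x the denominator behaves like 2·3x, so the quotient tends to -18/6 = -3.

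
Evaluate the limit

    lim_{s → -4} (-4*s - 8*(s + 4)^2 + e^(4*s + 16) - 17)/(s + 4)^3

32/3

Direct substitution gives 0/0.
Apply L'Hôpital: lim (-16*s + 4*e^(4*s + 16) - 68)/(3*(s + 4)^2), still 0/0.
Apply L'Hôpital: lim (16*e^(4*s + 16) - 16)/(6*s + 24), still 0/0.
After 3 applications of L'Hôpital's rule the quotient is (64*e^(4*s + 16))/(6); substituting s = -4 gives 32/3.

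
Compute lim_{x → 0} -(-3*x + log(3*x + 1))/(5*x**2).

9/10

Direct substitution gives 0/0.
Apply L'Hôpital: lim (-3 + 3/(3*x + 1))/(-10*x), still 0/0.
After 2 applications of L'Hôpital's rule the quotient is (-9/(3*x + 1)^2)/(-10); substituting x = 0 gives 9/10.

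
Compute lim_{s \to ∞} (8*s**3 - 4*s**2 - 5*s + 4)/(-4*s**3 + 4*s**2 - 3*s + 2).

-2

Numerator and denominator both have degree 3.
Dividing every term by s^3, all lower-order terms vanish and the limit is the ratio of leading coefficients, 8/(-4) = -2.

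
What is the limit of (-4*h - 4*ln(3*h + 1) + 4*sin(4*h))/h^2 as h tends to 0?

18

Substitution gives 0/0; apply L'Hôpital's rule 2 times.
After differentiating numerator and denominator 2 times the quotient is (-64*sin(4*h) + 36/(3*h + 1)^2)/(2); at h = 0 this is 18.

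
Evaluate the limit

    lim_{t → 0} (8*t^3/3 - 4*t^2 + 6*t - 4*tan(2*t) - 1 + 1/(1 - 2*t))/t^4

Substitution gives 0/0 (the numerator vanishes to order 4).
Expand each term to order t^4: the coefficient of t^4 in 1/(1 - 2t) is 16 and in -4·tan(2t) is 0.
Lower-order terms cancel with the polynomial part, so the numerator is (16)·t^4 + o(t^4), and the limit is (16)/(1) = 16.

16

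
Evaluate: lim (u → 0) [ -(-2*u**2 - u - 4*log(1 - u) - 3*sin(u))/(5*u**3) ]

Substitution gives 0/0 (the numerator vanishes to order 3).
Expand each term to order u^3: the coefficient of u^3 in -3·sin(u) is 1/2 and in -4·ln(1 - u) is 4/3.
Lower-order terms cancel with the polynomial part, so the numerator is (11/6)·u^3 + o(u^3), and the limit is (11/6)/(-5) = -11/30.

-11/30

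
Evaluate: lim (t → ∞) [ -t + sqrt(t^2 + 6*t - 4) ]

3

This has the form ∞ − ∞. Multiply and divide by the conjugate √(t^2 + 6*t - 4) + t.
That gives (6t - 4) / (√(t^2 + 6*t - 4) + t).
Divide numerator and denominator by t: the limit is 6/(2·1) = 3.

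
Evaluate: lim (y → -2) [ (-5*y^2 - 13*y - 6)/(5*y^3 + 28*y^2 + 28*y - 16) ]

Since y = -2 makes numerator and denominator zero, (y + 2) divides both.
Cancelling it gives (-5*y - 3)/(5*y^2 + 18*y - 8); now plug in y = -2 to get -7/24.

-7/24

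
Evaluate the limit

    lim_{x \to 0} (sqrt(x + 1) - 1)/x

1/2

Substitution gives 0/0. Multiply numerator and denominator by the conjugate √(1 + x) + √1.
The numerator becomes (1 + x) − 1 = x, so the expression simplifies to 1/(√(1 + x) + √1).
Letting x → 0 gives 1/(2√1) = 1/2.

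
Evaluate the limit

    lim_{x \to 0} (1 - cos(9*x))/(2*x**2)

Substitution gives 0/0.
Use (1 − cos u)/u² → 1/2 with u = 9x: the limit is 9²/(2·2) = 81/4.

81/4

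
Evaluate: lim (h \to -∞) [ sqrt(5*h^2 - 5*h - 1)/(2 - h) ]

For large |h|, √(5*h^2 - 5*h - 1) ≈ √5·|h| and the denominator ≈ -h.
Since h → −∞, |h| = −h, giving −√5/(-1) = √(5).

√(5)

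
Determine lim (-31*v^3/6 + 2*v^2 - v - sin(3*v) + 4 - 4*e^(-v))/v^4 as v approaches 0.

Substitution gives 0/0 (the numerator vanishes to order 4).
Expand each term to order v^4: the coefficient of v^4 in -4·e^(-v) is -1/6 and in −sin(3v) is 0.
Lower-order terms cancel with the polynomial part, so the numerator is (-1/6)·v^4 + o(v^4), and the limit is (-1/6)/(1) = -1/6.

-1/6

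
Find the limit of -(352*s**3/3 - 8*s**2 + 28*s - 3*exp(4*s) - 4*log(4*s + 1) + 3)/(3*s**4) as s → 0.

-224/3

Substitution gives 0/0 (the numerator vanishes to order 4).
Expand each term to order s^4: the coefficient of s^4 in -3·e^(4s) is -32 and in -4·ln(1 + 4s) is 256.
Lower-order terms cancel with the polynomial part, so the numerator is (224)·s^4 + o(s^4), and the limit is (224)/(-3) = -224/3.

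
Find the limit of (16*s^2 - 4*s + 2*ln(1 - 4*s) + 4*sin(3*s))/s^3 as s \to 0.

Substitution gives 0/0; apply L'Hôpital's rule 3 times.
After differentiating numerator and denominator 3 times the quotient is (-108*cos(3*s) + 256/(4*s - 1)^3)/(6); at s = 0 this is -182/3.

-182/3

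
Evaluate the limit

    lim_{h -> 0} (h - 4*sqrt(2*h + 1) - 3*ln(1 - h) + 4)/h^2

Substitution gives 0/0 (the numerator vanishes to order 2).
Expand each term to order h^2: the coefficient of h^2 in -4·√(1 + 2h) is 2 and in -3·ln(1 - h) is 3/2.
Lower-order terms cancel with the polynomial part, so the numerator is (7/2)·h^2 + o(h^2), and the limit is (7/2)/(1) = 7/2.

7/2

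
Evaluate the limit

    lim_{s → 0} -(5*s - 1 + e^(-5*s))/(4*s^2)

Direct substitution gives 0/0.
Apply L'Hôpital: lim (5 - 5*e^(-5*s))/(-8*s), still 0/0.
After 2 applications of L'Hôpital's rule the quotient is (25*e^(-5*s))/(-8); substituting s = 0 gives -25/8.

-25/8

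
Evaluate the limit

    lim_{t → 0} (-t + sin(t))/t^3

-1/6

Direct substitution gives 0/0.
Apply L'Hôpital: lim (cos(t) - 1)/(3*t^2), still 0/0.
Apply L'Hôpital: lim (-sin(t))/(6*t), still 0/0.
After 3 applications of L'Hôpital's rule the quotient is (-cos(t))/(6); substituting t = 0 gives -1/6.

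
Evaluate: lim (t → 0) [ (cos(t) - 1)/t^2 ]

-1/2

Direct substitution gives 0/0.
Apply L'Hôpital: lim (-sin(t))/(2*t), still 0/0.
After 2 applications of L'Hôpital's rule the quotient is (-cos(t))/(2); substituting t = 0 gives -1/2.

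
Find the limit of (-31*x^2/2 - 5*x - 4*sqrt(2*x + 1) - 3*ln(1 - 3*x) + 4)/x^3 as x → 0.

25

Substitution gives 0/0; apply L'Hôpital's rule 3 times.
After differentiating numerator and denominator 3 times the quotient is (-162/(3*x - 1)^3 - 12/(2*x + 1)^(5/2))/(6); at x = 0 this is 25.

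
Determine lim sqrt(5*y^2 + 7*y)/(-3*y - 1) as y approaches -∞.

√(5)/3

For large |y|, √(5*y^2 + 7*y) ≈ √5·|y| and the denominator ≈ -3y.
Since y → −∞, |y| = −y, giving −√5/(-3) = √(5)/3.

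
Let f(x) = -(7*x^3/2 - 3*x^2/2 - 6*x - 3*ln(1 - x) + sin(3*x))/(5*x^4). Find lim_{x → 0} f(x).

-3/20

Substitution gives 0/0; apply L'Hôpital's rule 4 times.
After differentiating numerator and denominator 4 times the quotient is (81*sin(3*x) + 18/(x - 1)^4)/(-120); at x = 0 this is -3/20.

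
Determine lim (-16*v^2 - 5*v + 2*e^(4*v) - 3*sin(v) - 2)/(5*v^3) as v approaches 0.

131/30

Substitution gives 0/0; apply L'Hôpital's rule 3 times.
After differentiating numerator and denominator 3 times the quotient is (128*e^(4*v) + 3*cos(v))/(30); at v = 0 this is 131/30.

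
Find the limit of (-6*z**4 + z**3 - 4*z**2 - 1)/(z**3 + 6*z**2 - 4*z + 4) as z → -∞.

The numerator has higher degree (4 > 3); the quotient behaves like (-6/(1))·z^1 for large |z|.
As z → −∞ this diverges to ∞.

∞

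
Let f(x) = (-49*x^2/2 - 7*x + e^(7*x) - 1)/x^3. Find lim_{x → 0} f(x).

343/6

Direct substitution gives 0/0.
Apply L'Hôpital: lim (-49*x + 7*e^(7*x) - 7)/(3*x^2), still 0/0.
Apply L'Hôpital: lim (49*e^(7*x) - 49)/(6*x), still 0/0.
After 3 applications of L'Hôpital's rule the quotient is (343*e^(7*x))/(6); substituting x = 0 gives 343/6.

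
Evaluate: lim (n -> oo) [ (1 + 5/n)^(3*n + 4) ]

Let L be the limit and take ln: ln L = lim (3n + 4)·ln(1 + 5/n) = lim (3n + 4)·(5/n + O(1/n²)) = 15.
Hence L = e^(15).

e^(15)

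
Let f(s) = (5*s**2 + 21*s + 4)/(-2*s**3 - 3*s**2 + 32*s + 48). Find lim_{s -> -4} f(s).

19/40

Since s = -4 makes numerator and denominator zero, (s + 4) divides both.
Cancelling it gives (5*s + 1)/(-2*s^2 + 5*s + 12); now plug in s = -4 to get 19/40.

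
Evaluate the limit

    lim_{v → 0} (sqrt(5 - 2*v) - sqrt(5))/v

-√(5)/5

Substitution gives 0/0. Multiply numerator and denominator by the conjugate √(5 - 2v) + √5.
The numerator becomes (5 - 2v) − 5 = -2v, so the expression simplifies to -2/(√(5 - 2v) + √5).
Letting v → 0 gives -2/(2√5) = -√(5)/5.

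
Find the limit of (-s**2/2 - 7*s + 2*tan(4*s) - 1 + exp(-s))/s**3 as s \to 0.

Substitution gives 0/0; apply L'Hôpital's rule 3 times.
After differentiating numerator and denominator 3 times the quotient is (((768*tan(4*s)^2 + 256)*e^(s)/cos(4*s)^2 - 1)*e^(-s))/(6); at s = 0 this is 85/2.

85/2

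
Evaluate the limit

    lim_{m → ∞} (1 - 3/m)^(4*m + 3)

e^(-12)

Write it as [(1 - 3/m)^m]^(4) · (1 - 3/m)^(3). The bracketed term tends to e^(-3) and the second factor to 1, so the limit is e^(-12).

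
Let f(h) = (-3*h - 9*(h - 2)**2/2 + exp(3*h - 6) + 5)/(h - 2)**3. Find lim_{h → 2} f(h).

Direct substitution gives 0/0.
Apply L'Hôpital: lim (-9*h + 3*e^(3*h - 6) + 15)/(3*(h - 2)^2), still 0/0.
Apply L'Hôpital: lim (9*e^(3*h - 6) - 9)/(6*h - 12), still 0/0.
After 3 applications of L'Hôpital's rule the quotient is (27*e^(3*h - 6))/(6); substituting h = 2 gives 9/2.

9/2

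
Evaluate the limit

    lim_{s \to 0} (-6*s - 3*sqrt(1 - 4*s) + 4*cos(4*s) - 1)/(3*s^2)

-26/3

Substitution gives 0/0 (the numerator vanishes to order 2).
Expand each term to order s^2: the coefficient of s^2 in -3·√(1 - 4s) is 6 and in 4·cos(4s) is -32.
Lower-order terms cancel with the polynomial part, so the numerator is (-26)·s^2 + o(s^2), and the limit is (-26)/(3) = -26/3.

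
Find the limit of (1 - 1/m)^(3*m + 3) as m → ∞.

Write it as [(1 - 1/m)^m]^(3) · (1 - 1/m)^(3). The bracketed term tends to e^(-1) and the second factor to 1, so the limit is e^(-3).

e^(-3)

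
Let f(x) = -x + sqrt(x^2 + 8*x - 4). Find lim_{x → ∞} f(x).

4

An ∞ − ∞ form. Rationalising with the conjugate, the difference becomes (8x - 4) / (√(x^2 + 8*x - 4) + x).
For large x the denominator behaves like 2·x, so the quotient tends to 8/2 = 4.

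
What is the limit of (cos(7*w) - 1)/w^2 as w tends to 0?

Direct substitution gives 0/0.
Apply L'Hôpital: lim (-7*sin(7*w))/(2*w), still 0/0.
After 2 applications of L'Hôpital's rule the quotient is (-49*cos(7*w))/(2); substituting w = 0 gives -49/2.

-49/2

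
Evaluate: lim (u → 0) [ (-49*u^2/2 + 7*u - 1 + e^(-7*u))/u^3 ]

-343/6

Direct substitution gives 0/0.
Apply L'Hôpital: lim (-49*u + 7 - 7*e^(-7*u))/(3*u^2), still 0/0.
Apply L'Hôpital: lim (-49 + 49*e^(-7*u))/(6*u), still 0/0.
After 3 applications of L'Hôpital's rule the quotient is (-343*e^(-7*u))/(6); substituting u = 0 gives -343/6.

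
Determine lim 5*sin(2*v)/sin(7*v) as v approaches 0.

10/7

Substitution gives 0/0.
Divide numerator and denominator by v: sin(2v)/v → 2 and sin(7v)/v → 7, so the limit is 5·2/7 = 10/7.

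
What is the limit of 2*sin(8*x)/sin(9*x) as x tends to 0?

16/9

Substitution gives 0/0.
Divide numerator and denominator by x: sin(8x)/x → 8 and sin(9x)/x → 9, so the limit is 2·8/9 = 16/9.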